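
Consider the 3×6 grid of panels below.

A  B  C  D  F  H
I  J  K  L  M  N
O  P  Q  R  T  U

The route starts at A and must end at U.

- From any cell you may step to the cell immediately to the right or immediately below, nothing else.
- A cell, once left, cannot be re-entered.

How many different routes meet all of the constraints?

21

A right/down-only route from A to U makes exactly 2 down-moves and 5 right-moves in some order.
With no other constraints that would be C(7,2) = 21 routes.
That gives 21 routes.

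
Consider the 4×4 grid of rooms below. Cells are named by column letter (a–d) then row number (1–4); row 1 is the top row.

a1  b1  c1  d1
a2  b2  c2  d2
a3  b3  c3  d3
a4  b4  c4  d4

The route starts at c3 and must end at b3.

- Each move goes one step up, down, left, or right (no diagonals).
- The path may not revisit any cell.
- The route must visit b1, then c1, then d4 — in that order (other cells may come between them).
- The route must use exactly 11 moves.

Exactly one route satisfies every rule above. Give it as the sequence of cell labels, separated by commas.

The waypoints must appear in the order b1, c1, d4, with no cell reused.
Route from c3: up to c2, left to b2, up to b1, 2× right (reaching d1), 3× down (reaching d4), 2× left (reaching b4), up to b3 — 11 moves in all.
Check: order respected (b1 at step 3, c1 at step 4, d4 at step 8); 11 moves as required.

c3, c2, b2, b1, c1, d1, d2, d3, d4, c4, b4, b3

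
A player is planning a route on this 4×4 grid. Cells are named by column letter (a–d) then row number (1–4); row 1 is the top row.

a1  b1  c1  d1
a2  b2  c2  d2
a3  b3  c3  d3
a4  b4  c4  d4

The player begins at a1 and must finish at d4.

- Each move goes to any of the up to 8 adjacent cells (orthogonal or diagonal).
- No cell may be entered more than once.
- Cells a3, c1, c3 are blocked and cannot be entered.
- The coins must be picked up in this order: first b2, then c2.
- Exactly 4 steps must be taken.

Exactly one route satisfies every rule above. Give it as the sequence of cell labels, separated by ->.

The waypoints must appear in the order b2, c2, with no cell reused.
Route from a1: down-right to b2, right to c2, down-right to d3, down to d4 — 4 moves in all.
Check: order respected (b2 at step 1, c2 at step 2); 4 moves as required.

a1 -> b2 -> c2 -> d3 -> d4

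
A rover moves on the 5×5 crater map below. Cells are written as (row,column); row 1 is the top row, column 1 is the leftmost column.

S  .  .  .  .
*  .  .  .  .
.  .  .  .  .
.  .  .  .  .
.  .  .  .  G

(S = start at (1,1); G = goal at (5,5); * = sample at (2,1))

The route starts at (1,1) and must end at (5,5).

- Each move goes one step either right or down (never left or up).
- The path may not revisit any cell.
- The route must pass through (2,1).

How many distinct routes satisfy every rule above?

35

A right/down-only route from (1,1) to (5,5) makes exactly 4 down-moves and 4 right-moves in some order.
With no other constraints that would be C(8,4) = 70 routes.
Split at (2,1) and multiply the segment counts: (1,1)→(2,1): 1; (2,1)→(5,5): 35; product = 35.
That gives 35 routes.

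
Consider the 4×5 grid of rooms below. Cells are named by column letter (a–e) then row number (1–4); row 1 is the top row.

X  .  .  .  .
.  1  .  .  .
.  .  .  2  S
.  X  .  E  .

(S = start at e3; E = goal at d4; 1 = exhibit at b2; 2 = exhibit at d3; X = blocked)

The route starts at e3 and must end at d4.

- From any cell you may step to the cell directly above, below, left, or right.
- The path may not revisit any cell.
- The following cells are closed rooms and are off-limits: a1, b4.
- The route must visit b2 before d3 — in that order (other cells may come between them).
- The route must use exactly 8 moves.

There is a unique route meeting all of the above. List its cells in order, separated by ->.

The waypoints must appear in the order b2, d3, with no cell reused.
Route from e3: up to e2, 3× left (reaching b2), down to b3, 2× right (reaching d3), down to d4 — 8 moves in all.
Check: order respected (1 at step 4, 2 at step 7); 8 moves as required.

e3 -> e2 -> d2 -> c2 -> b2 -> b3 -> c3 -> d3 -> d4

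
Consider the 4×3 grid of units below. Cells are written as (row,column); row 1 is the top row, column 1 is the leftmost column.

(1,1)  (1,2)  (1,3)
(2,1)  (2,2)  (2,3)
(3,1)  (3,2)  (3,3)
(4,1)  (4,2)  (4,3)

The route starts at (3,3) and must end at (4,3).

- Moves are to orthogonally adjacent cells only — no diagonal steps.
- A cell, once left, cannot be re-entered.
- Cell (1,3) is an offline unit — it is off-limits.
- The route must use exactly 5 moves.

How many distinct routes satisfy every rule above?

Need simple routes of exactly 5 moves from (3,3) to (4,3) (Manhattan distance 1, so 2 moves are spent on a detour and 2 undoing it).
Enumerating: (3,3) (2,3) (2,2) (3,2) (4,2) (4,3) | (3,3) (3,2) (3,1) (4,1) (4,2) (4,3).
That gives 2 routes.

2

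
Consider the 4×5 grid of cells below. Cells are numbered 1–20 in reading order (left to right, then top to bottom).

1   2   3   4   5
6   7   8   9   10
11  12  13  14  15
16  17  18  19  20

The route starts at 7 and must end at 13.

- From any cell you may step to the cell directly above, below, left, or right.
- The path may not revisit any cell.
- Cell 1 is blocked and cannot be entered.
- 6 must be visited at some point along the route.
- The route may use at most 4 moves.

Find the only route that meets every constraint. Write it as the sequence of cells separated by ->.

The 4-move cap with required stops at 6 leaves no slack for detours.
Route from 7: left 1 to 6, down 1 to 11, right 2 to 13 — 4 moves in all.
Check: all required cells visited; 4 ≤ 4 moves.

7 -> 6 -> 11 -> 12 -> 13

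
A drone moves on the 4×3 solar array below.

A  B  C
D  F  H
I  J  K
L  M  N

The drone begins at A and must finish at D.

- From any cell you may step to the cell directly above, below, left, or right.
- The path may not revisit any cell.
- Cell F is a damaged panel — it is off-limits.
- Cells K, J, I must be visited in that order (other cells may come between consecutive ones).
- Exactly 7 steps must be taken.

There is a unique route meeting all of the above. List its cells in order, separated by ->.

A -> B -> C -> H -> K -> J -> I -> D

The waypoints must appear in the order K, J, I, with no cell reused.
Route from A: 2× right (reaching C), 2× down (reaching K), 2× left (reaching I), up to D — 7 moves in all.
Check: order respected (K at step 4, J at step 5, I at step 6); 7 moves as required.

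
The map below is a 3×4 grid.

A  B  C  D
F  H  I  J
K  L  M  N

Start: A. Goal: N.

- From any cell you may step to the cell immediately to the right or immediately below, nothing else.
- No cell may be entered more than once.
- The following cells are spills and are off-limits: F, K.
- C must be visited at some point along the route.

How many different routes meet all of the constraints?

3

A right/down-only route from A to N makes exactly 2 down-moves and 3 right-moves in some order.
With no other constraints that would be C(5,2) = 10 routes.
Split at C and multiply the segment counts (each segment already excludes blocked cells): A→C: 1; C→N: 3; product = 3.
That gives 3 routes.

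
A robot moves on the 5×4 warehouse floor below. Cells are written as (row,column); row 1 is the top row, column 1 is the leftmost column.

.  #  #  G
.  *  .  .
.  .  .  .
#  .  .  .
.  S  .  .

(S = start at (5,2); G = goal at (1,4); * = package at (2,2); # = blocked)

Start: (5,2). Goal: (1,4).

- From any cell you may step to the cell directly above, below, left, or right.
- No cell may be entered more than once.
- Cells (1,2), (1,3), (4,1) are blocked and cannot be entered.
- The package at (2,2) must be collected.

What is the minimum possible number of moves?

6

Any route passes through (2,2) somewhere between (5,2) and (1,4). Summing Manhattan distances along the two legs ((5,2) → (2,2) → (1,4)) gives a lower bound of 3 + 3 = 6 moves.
A route of 6 moves achieves this: (5,2) → (4,2) → (3,2) → (2,2) → (2,3) → (2,4) → (1,4).
Since 6 matches the lower bound, it is optimal.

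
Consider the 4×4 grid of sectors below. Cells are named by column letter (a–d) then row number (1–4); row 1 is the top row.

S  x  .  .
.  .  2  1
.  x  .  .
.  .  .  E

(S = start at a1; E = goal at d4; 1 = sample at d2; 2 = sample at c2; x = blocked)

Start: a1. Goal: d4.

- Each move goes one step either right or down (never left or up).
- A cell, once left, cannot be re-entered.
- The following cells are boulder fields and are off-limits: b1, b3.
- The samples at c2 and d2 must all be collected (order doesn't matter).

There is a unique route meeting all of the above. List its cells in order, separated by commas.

Moves only go right or down, so the column and row indices never decrease.
Route from a1: down 1 to a2, right 3 to d2, down 2 to d4 — 6 moves in all.
Check: all required cells visited.

a1, a2, b2, c2, d2, d3, d4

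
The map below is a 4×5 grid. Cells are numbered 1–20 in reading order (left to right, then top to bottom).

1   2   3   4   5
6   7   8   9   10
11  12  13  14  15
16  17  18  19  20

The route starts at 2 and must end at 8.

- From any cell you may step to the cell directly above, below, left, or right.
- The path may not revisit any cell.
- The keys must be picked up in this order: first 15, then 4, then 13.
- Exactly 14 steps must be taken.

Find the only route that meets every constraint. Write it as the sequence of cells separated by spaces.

The waypoints must appear in the order 15, 4, 13, with no cell reused.
Route from 2: 3× down (reaching 17), 3× right (reaching 20), 3× up (reaching 5), left to 4, 2× down (reaching 14), left to 13, up to 8 — 14 moves in all.
Check: order respected (15 at step 7, 4 at step 10, 13 at step 13); 14 moves as required.

2 7 12 17 18 19 20 15 10 5 4 9 14 13 8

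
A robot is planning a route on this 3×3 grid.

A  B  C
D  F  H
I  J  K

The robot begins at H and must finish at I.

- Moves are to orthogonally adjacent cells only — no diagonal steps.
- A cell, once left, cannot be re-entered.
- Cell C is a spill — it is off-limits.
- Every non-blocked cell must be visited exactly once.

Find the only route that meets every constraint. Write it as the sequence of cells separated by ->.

H -> K -> J -> F -> B -> A -> D -> I

Need to visit all 8 open cells exactly once, starting at H and ending at I.
Cell A has only two open neighbours (D and B), so the path must pass straight through it: one of those is the cell it's entered from and the other is where it exits.
Route from H: down to K, left to J, 2× up (reaching B), left to A, 2× down (reaching I) — 7 moves in all.
Check: all 8 open cells covered.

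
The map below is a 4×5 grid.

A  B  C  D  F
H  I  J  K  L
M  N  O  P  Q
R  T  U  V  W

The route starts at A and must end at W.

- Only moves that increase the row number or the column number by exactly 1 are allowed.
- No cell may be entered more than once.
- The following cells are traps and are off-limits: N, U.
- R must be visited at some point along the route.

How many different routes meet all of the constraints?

0

A right/down-only route from A to W makes exactly 3 down-moves and 4 right-moves in some order.
With no other constraints that would be C(7,3) = 35 routes.
Split at R and multiply the segment counts (each segment already excludes blocked cells): A→R: 1; R→W: 0; product = 0.
No route satisfies every constraint, so the count is 0.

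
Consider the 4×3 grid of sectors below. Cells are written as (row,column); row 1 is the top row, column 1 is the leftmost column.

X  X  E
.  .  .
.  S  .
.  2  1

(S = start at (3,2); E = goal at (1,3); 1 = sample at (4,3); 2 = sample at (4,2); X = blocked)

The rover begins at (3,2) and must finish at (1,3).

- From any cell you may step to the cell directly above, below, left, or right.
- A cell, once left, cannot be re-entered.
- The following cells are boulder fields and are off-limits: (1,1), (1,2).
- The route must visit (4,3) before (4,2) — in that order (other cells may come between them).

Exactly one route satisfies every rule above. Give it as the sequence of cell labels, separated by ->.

(3,2) -> (3,3) -> (4,3) -> (4,2) -> (4,1) -> (3,1) -> (2,1) -> (2,2) -> (2,3) -> (1,3)

The waypoints must appear in the order (4,3), (4,2), with no cell reused.
Route from (3,2): right 1 to (3,3), down 1 to (4,3), left 2 to (4,1), up 2 to (2,1), right 2 to (2,3), up 1 to (1,3) — 9 moves in all.
Check: order respected (1 at step 2, 2 at step 3).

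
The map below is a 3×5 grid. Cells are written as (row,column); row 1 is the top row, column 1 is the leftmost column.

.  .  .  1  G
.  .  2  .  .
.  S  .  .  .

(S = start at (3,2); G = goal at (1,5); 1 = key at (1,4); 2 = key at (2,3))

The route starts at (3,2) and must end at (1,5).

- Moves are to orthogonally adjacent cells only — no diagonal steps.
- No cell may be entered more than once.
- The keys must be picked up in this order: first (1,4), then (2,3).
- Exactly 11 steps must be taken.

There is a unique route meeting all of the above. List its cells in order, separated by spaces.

The waypoints must appear in the order (1,4), (2,3), with no cell reused.
Route from (3,2): 2× up (reaching (1,2)), 2× right (reaching (1,4)), down to (2,4), left to (2,3), down to (3,3), 2× right (reaching (3,5)), 2× up (reaching (1,5)) — 11 moves in all.
Check: order respected (1 at step 4, 2 at step 6); 11 moves as required.

(3,2) (2,2) (1,2) (1,3) (1,4) (2,4) (2,3) (3,3) (3,4) (3,5) (2,5) (1,5)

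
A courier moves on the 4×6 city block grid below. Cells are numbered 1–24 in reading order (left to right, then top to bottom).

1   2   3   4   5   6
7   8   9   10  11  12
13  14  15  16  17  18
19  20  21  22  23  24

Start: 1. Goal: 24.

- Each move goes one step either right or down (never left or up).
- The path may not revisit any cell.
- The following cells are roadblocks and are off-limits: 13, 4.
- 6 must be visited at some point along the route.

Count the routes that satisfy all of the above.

0

A right/down-only route from 1 to 24 makes exactly 3 down-moves and 5 right-moves in some order.
With no other constraints that would be C(8,3) = 56 routes.
Split at 6 and multiply the segment counts (each segment already excludes blocked cells): 1→6: 0; 6→24: 1; product = 0.
No route satisfies every constraint, so the count is 0.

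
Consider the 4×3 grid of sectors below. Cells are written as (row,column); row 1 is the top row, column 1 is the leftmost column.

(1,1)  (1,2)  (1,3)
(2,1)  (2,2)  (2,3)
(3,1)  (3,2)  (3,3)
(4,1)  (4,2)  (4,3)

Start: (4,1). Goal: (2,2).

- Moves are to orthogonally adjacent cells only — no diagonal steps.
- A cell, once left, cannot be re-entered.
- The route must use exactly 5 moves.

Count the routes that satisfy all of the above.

Need simple routes of exactly 5 moves from (4,1) to (2,2) (Manhattan distance 3, so 1 moves are spent on a detour and 1 undoing it).
Enumerating: (4,1) (3,1) (2,1) (1,1) (1,2) (2,2) | (4,1) (3,1) (3,2) (3,3) (2,3) (2,2) | (4,1) (4,2) (3,2) (3,1) (2,1) (2,2) | (4,1) (4,2) (3,2) (3,3) (2,3) (2,2) | (4,1) (4,2) (4,3) (3,3) (2,3) (2,2) | (4,1) (4,2) (4,3) (3,3) (3,2) (2,2).
That gives 6 routes.

6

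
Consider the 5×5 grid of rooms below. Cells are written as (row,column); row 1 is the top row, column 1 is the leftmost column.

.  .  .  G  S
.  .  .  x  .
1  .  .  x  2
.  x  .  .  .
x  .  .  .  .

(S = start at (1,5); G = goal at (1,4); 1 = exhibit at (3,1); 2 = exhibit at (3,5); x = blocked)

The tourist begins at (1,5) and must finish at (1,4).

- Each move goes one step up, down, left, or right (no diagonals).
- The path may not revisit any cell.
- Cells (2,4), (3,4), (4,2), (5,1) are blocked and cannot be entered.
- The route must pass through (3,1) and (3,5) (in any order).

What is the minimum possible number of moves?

13

Any route passes through (3,1) and (3,5) in some order between (1,5) and (1,4). Summing Manhattan distances along each leg and taking the cheapest ordering ((1,5) → (3,5) → (3,1) → (1,4)) gives a lower bound of 2 + 4 + 5 = 11 moves.
That bound ignores the blocked cells. Measuring each leg by the fewest moves that actually steer around them ((1,5)→(3,5): 2; (3,5)→(3,1): 6; (3,1)→(1,4): 5) raises the lower bound to 13.
A route of 13 moves exists: (1,5) → (2,5) → (3,5) → (4,5) → (4,4) → (4,3) → (3,3) → (3,2) → (3,1) → (2,1) → (1,1) → (1,2) → (1,3) → (1,4).
Since 13 matches that lower bound, it is optimal.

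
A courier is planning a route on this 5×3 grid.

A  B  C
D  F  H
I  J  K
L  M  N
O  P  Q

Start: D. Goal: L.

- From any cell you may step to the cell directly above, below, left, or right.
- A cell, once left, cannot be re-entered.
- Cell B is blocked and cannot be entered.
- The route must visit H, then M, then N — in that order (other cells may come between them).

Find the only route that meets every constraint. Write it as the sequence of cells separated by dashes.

The waypoints must appear in the order H, M, N, with no cell reused.
Route from D: right 2 to H, down 1 to K, left 1 to J, down 1 to M, right 1 to N, down 1 to Q, left 2 to O, up 1 to L — 10 moves in all.
Check: order respected (H at step 2, M at step 5, N at step 6).

D - F - H - K - J - M - N - Q - P - O - L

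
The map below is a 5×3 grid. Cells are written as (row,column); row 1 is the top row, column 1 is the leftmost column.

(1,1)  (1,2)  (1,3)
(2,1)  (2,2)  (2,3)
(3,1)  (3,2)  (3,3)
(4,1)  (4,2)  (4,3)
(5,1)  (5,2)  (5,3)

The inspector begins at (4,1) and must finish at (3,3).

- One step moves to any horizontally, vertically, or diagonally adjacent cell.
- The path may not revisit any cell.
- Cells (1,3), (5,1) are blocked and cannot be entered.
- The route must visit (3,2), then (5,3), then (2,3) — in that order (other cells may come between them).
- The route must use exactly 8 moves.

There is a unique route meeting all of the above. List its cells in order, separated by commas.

(4,1), (3,2), (4,3), (5,3), (4,2), (3,1), (2,2), (2,3), (3,3)

The waypoints must appear in the order (3,2), (5,3), (2,3), with no cell reused.
Route from (4,1): up-right to (3,2), down-right to (4,3), down to (5,3), 2× up-left (reaching (3,1)), up-right to (2,2), right to (2,3), down to (3,3) — 8 moves in all.
Check: order respected ((3,2) at step 1, (5,3) at step 3, (2,3) at step 7); 8 moves as required.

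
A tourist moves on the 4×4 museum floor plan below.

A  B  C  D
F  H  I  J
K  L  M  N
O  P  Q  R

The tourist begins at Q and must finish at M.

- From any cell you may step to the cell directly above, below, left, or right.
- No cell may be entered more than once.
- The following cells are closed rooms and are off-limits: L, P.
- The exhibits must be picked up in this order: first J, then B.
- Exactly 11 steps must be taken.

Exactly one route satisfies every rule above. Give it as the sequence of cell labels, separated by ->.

Q -> R -> N -> J -> D -> C -> B -> A -> F -> H -> I -> M

The waypoints must appear in the order J, B, with no cell reused.
Route from Q: right to R, 3× up (reaching D), 3× left (reaching A), down to F, 2× right (reaching I), down to M — 11 moves in all.
Check: order respected (J at step 3, B at step 6); 11 moves as required.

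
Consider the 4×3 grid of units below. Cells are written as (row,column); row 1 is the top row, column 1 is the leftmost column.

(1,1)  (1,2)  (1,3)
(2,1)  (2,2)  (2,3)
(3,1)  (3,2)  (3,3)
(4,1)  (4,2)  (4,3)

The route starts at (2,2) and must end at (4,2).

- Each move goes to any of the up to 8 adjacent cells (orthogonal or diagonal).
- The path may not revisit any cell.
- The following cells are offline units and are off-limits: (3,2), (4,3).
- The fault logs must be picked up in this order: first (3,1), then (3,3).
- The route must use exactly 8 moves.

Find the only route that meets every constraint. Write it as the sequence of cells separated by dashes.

The waypoints must appear in the order (3,1), (3,3), with no cell reused.
Route from (2,2): down-left 1 to (3,1), up 2 to (1,1), right 2 to (1,3), down 2 to (3,3), down-left 1 to (4,2) — 8 moves in all.
Check: order respected ((3,1) at step 1, (3,3) at step 7); 8 moves as required.

(2,2) - (3,1) - (2,1) - (1,1) - (1,2) - (1,3) - (2,3) - (3,3) - (4,2)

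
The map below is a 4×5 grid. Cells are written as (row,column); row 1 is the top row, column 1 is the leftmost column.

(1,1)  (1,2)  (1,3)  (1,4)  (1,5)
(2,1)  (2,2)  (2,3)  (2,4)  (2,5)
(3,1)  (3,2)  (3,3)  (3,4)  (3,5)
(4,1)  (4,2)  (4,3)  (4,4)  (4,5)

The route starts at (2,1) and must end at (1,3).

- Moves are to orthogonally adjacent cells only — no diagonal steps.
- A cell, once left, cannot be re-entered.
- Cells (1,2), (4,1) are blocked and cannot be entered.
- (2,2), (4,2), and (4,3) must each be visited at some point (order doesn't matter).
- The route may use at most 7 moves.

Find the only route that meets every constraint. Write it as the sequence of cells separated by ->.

The budget equals the shortest possible length, so every move has to be on a shortest route through the required cells.
Route from (2,1): right to (2,2), 2× down (reaching (4,2)), right to (4,3), 3× up (reaching (1,3)) — 7 moves in all.
Check: all required cells visited; 7 ≤ 7 moves.

(2,1) -> (2,2) -> (3,2) -> (4,2) -> (4,3) -> (3,3) -> (2,3) -> (1,3)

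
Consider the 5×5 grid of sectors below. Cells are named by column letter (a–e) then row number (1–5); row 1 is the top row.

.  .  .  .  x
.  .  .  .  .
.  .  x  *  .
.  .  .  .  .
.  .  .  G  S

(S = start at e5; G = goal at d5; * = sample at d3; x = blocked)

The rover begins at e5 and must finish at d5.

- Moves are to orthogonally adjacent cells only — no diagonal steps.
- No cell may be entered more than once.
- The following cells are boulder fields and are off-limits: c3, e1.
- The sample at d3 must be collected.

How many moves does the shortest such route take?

5

Any route passes through d3 somewhere between e5 and d5. Summing Manhattan distances along the two legs (e5 → d3 → d5) gives a lower bound of 3 + 2 = 5 moves.
A route of 5 moves achieves this: e5 → e4 → e3 → d3 → d4 → d5.
Since 5 matches the lower bound, it is optimal.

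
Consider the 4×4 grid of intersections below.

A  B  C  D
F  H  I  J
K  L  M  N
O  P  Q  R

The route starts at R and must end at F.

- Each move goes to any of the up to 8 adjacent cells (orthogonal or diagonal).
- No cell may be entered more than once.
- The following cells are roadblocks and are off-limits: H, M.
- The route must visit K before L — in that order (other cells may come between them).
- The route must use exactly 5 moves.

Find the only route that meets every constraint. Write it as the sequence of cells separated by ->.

The waypoints must appear in the order K, L, with no cell reused.
Route from R: left 2 to P, up-left 1 to K, right 1 to L, up-left 1 to F — 5 moves in all.
Check: order respected (K at step 3, L at step 4); 5 moves as required.

R -> Q -> P -> K -> L -> F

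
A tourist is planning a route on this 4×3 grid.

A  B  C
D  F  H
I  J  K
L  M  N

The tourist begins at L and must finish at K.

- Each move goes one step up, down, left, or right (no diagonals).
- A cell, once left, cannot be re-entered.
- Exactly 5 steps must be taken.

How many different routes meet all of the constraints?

Need simple routes of exactly 5 moves from L to K (Manhattan distance 3, so 1 moves are spent on a detour and 1 undoing it).
Enumerating: L I D F J K | L I D F H K | L I J F H K | L I J M N K | L M J F H K.
That gives 5 routes.

5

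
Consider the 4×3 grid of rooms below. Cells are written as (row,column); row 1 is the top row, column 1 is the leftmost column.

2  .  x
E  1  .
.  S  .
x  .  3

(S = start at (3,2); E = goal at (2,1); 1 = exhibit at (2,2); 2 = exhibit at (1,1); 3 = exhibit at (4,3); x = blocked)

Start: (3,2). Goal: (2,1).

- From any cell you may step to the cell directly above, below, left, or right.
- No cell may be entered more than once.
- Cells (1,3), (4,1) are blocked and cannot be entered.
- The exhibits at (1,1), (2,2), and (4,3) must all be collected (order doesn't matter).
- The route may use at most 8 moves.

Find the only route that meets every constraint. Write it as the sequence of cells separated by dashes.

(3,2) - (4,2) - (4,3) - (3,3) - (2,3) - (2,2) - (1,2) - (1,1) - (2,1)

The budget equals the shortest possible length, so every move has to be on a shortest route through the required cells.
Route from (3,2): down 1 to (4,2), right 1 to (4,3), up 2 to (2,3), left 1 to (2,2), up 1 to (1,2), left 1 to (1,1), down 1 to (2,1) — 8 moves in all.
Check: all required cells visited; 8 ≤ 8 moves.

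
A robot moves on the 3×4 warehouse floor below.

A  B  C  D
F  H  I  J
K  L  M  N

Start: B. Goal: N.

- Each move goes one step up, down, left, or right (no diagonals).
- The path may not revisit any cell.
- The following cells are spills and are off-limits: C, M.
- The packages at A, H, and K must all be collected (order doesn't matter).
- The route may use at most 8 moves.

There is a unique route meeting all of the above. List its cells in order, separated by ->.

Any route must reach A, H, and K and still end at N within 8 moves, so the order of the required stops is forced.
Route from B: left to A, 2× down (reaching K), right to L, up to H, 2× right (reaching J), down to N — 8 moves in all.
Check: all required cells visited; 8 ≤ 8 moves.

B -> A -> F -> K -> L -> H -> I -> J -> N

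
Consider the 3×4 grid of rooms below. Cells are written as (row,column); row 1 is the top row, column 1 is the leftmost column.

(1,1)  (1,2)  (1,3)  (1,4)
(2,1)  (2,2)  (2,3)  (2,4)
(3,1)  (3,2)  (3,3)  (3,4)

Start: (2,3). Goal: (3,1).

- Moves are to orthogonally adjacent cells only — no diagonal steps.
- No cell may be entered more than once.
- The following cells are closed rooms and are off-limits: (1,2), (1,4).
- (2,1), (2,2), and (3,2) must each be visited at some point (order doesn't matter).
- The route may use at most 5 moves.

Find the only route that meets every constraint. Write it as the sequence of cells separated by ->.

Any route must reach (2,1), (2,2), and (3,2) and still end at (3,1) within 5 moves, so the order of the required stops is forced.
Route from (2,3): down 1 to (3,3), left 1 to (3,2), up 1 to (2,2), left 1 to (2,1), down 1 to (3,1) — 5 moves in all.
Check: all required cells visited; 5 ≤ 5 moves.

(2,3) -> (3,3) -> (3,2) -> (2,2) -> (2,1) -> (3,1)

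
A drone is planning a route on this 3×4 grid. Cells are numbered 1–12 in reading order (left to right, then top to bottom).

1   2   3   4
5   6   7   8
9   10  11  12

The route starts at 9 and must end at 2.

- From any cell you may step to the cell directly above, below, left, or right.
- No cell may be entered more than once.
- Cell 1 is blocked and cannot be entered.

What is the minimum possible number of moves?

3

The Manhattan distance from 9 to 2 is |3−1| + |1−2| = 3, so at least 3 moves are needed.
A route of 3 moves achieves this: 9 → 5 → 6 → 2.
Since 3 matches the lower bound, it is optimal.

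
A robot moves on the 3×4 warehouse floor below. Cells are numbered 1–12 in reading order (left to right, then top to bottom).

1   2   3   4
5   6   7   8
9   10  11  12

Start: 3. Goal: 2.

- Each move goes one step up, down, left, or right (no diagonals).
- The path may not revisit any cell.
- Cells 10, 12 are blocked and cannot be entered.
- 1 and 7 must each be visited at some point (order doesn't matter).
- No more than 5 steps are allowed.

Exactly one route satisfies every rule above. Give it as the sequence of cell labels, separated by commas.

3, 7, 6, 5, 1, 2

The budget equals the shortest possible length, so every move has to be on a shortest route through the required cells.
Route from 3: down to 7, 2× left (reaching 5), up to 1, right to 2 — 5 moves in all.
Check: all required cells visited; 5 ≤ 5 moves.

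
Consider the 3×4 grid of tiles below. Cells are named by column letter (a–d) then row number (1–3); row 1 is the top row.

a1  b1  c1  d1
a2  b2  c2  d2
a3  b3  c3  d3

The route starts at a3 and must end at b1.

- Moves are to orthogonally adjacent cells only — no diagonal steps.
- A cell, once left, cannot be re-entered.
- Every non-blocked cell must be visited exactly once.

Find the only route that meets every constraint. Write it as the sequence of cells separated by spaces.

a3 b3 c3 d3 d2 d1 c1 c2 b2 a2 a1 b1

Need to visit all 12 open cells exactly once, starting at a3 and ending at b1.
Cell d1 has only two open neighbours (d2 and c1), so the path must pass straight through it: one of those is the cell it's entered from and the other is where it exits.
Route from a3: right 3 to d3, up 2 to d1, left 1 to c1, down 1 to c2, left 2 to a2, up 1 to a1, right 1 to b1 — 11 moves in all.
Check: all 12 open cells covered.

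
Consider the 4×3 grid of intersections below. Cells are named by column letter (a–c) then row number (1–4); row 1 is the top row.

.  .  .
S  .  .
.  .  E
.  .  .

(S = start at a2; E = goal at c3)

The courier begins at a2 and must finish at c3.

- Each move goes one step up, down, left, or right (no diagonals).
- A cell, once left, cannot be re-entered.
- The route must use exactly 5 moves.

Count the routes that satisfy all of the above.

9

Need simple routes of exactly 5 moves from a2 to c3 (Manhattan distance 3, so 1 moves are spent on a detour and 1 undoing it).
Branch systematically from the start, pruning whenever the remaining move budget drops below the Manhattan distance to c3 or differs from it in parity. Grouping the completions by first move — via a1: 3; via a3: 4; via b2: 2 — and summing: 3 + 4 + 2 = 9.
That gives 9 routes.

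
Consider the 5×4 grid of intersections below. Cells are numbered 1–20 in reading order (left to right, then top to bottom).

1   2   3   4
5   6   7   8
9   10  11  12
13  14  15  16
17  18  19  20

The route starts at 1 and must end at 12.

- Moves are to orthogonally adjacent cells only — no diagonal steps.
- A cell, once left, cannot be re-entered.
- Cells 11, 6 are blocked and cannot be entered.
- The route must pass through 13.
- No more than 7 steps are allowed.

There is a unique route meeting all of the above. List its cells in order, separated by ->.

1 -> 5 -> 9 -> 13 -> 14 -> 15 -> 16 -> 12

The 7-move cap with required stops at 13 leaves no slack for detours.
Route from 1: down 3 to 13, right 3 to 16, up 1 to 12 — 7 moves in all.
Check: all required cells visited; 7 ≤ 7 moves.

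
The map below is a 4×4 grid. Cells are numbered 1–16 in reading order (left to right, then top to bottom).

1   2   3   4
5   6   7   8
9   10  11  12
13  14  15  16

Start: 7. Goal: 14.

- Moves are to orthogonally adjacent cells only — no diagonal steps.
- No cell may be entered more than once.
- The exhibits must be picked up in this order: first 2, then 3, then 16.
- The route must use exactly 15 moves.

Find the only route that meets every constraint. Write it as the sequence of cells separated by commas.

7, 6, 5, 1, 2, 3, 4, 8, 12, 16, 15, 11, 10, 9, 13, 14

The waypoints must appear in the order 2, 3, 16, with no cell reused.
Route from 7: 2× left (reaching 5), up to 1, 3× right (reaching 4), 3× down (reaching 16), left to 15, up to 11, 2× left (reaching 9), down to 13, right to 14 — 15 moves in all.
Check: order respected (2 at step 4, 3 at step 5, 16 at step 9); 15 moves as required.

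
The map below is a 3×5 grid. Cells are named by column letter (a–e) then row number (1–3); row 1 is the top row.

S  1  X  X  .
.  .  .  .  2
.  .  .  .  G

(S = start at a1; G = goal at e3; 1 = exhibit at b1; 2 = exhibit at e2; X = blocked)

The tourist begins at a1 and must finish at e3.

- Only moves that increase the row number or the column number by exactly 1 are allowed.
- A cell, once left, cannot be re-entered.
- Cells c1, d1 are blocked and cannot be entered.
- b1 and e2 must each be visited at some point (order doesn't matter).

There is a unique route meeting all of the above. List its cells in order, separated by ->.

Moves only go right or down, so the column and row indices never decrease.
Route from a1: right to b1, down to b2, 3× right (reaching e2), down to e3 — 6 moves in all.
Check: all required cells visited.

a1 -> b1 -> b2 -> c2 -> d2 -> e2 -> e3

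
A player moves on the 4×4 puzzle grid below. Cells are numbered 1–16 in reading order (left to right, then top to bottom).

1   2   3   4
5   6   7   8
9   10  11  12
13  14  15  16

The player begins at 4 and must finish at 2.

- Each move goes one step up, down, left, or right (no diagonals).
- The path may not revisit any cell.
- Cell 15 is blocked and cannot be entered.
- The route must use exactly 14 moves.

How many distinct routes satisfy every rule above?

Need simple routes of exactly 14 moves from 4 to 2 (Manhattan distance 2, so 6 moves are spent on a detour and 6 undoing it).
No route satisfies every constraint, so the count is 0.

0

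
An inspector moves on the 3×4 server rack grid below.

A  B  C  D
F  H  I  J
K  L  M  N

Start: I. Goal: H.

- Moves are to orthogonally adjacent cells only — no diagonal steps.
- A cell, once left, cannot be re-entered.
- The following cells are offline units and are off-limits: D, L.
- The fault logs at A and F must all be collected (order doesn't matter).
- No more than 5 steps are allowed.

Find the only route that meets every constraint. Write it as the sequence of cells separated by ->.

I -> C -> B -> A -> F -> H

The 5-move cap with required stops at A, F leaves no slack for detours.
Route from I: up to C, 2× left (reaching A), down to F, right to H — 5 moves in all.
Check: all required cells visited; 5 ≤ 5 moves.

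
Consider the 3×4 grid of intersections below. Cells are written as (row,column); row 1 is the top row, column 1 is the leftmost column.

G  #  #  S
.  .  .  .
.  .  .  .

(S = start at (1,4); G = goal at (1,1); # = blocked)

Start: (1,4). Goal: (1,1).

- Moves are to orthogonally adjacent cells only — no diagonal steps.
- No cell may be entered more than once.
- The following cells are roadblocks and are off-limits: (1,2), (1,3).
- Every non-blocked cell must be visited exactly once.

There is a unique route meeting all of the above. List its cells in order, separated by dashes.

Need to visit all 10 open cells exactly once, starting at (1,4) and ending at (1,1).
Cell (3,4) has only two open neighbours ((2,4) and (3,3)), so the path must pass straight through it: one of those is the cell it's entered from and the other is where it exits.
Route from (1,4): 2× down (reaching (3,4)), left to (3,3), up to (2,3), left to (2,2), down to (3,2), left to (3,1), 2× up (reaching (1,1)) — 9 moves in all.
Check: all 10 open cells covered.

(1,4) - (2,4) - (3,4) - (3,3) - (2,3) - (2,2) - (3,2) - (3,1) - (2,1) - (1,1)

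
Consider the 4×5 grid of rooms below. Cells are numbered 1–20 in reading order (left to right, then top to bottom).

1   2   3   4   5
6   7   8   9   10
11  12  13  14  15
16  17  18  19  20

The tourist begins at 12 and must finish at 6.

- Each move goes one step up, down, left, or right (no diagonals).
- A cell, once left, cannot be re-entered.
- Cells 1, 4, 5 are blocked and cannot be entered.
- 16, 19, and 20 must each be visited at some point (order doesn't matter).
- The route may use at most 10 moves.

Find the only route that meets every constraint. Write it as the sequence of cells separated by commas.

12, 13, 14, 15, 20, 19, 18, 17, 16, 11, 6

The budget equals the shortest possible length, so every move has to be on a shortest route through the required cells.
Route from 12: right 3 to 15, down 1 to 20, left 4 to 16, up 2 to 6 — 10 moves in all.
Check: all required cells visited; 10 ≤ 10 moves.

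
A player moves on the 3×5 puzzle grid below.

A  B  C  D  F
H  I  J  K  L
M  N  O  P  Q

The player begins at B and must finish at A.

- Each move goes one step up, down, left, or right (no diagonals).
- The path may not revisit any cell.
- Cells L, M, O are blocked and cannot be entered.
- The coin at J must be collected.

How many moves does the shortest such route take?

5

Any route passes through J somewhere between B and A. Summing Manhattan distances along the two legs (B → J → A) gives a lower bound of 2 + 3 = 5 moves.
A route of 5 moves achieves this: B → C → J → I → H → A.
Since 5 matches the lower bound, it is optimal.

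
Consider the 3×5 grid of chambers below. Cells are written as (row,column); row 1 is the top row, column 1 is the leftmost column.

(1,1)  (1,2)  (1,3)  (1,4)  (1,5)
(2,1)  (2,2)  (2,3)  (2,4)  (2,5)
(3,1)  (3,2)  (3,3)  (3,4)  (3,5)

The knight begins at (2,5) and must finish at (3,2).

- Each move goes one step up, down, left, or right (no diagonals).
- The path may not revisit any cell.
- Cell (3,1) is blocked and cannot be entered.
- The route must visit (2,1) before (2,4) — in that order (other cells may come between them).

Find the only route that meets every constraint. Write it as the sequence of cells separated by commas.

(2,5), (1,5), (1,4), (1,3), (1,2), (1,1), (2,1), (2,2), (2,3), (2,4), (3,4), (3,3), (3,2)

The waypoints must appear in the order (2,1), (2,4), with no cell reused.
Route from (2,5): up to (1,5), 4× left (reaching (1,1)), down to (2,1), 3× right (reaching (2,4)), down to (3,4), 2× left (reaching (3,2)) — 12 moves in all.
Check: order respected ((2,1) at step 6, (2,4) at step 9).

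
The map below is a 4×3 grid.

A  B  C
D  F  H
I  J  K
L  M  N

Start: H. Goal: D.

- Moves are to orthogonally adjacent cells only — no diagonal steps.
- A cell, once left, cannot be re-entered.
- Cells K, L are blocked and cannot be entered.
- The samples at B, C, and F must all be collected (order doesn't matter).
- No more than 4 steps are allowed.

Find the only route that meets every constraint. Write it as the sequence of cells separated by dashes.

H - C - B - F - D

Any route must reach B, C, and F and still end at D within 4 moves, so the order of the required stops is forced.
Route from H: up 1 to C, left 1 to B, down 1 to F, left 1 to D — 4 moves in all.
Check: all required cells visited; 4 ≤ 4 moves.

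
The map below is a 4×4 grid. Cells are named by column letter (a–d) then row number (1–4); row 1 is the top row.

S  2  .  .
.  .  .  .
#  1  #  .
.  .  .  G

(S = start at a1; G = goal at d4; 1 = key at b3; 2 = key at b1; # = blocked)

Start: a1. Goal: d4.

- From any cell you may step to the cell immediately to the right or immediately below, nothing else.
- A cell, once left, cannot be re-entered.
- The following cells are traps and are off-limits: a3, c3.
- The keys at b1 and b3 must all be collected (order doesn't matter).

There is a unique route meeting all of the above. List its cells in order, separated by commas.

Moves only go right or down, so the column and row indices never decrease.
Route from a1: right to b1, 3× down (reaching b4), 2× right (reaching d4) — 6 moves in all.
Check: all required cells visited.

a1, b1, b2, b3, b4, c4, d4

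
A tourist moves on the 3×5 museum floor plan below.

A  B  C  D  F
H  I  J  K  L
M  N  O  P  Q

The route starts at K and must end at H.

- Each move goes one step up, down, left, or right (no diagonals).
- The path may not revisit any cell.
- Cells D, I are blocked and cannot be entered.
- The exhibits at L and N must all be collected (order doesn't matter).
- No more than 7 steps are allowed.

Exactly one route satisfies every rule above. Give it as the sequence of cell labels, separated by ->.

The budget equals the shortest possible length, so every move has to be on a shortest route through the required cells.
Route from K: right 1 to L, down 1 to Q, left 4 to M, up 1 to H — 7 moves in all.
Check: all required cells visited; 7 ≤ 7 moves.

K -> L -> Q -> P -> O -> N -> M -> H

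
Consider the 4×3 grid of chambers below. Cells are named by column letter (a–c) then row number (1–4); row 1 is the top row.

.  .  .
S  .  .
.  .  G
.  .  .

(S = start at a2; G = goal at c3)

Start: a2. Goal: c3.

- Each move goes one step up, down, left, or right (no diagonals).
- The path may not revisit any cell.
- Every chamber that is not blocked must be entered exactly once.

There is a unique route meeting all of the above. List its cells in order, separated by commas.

a2, a1, b1, c1, c2, b2, b3, a3, a4, b4, c4, c3

Need to visit all 12 open cells exactly once, starting at a2 and ending at c3.
Cell a1 has only two open neighbours (a2 and b1), so the path must pass straight through it: one of those is the cell it's entered from and the other is where it exits.
Route from a2: up 1 to a1, right 2 to c1, down 1 to c2, left 1 to b2, down 1 to b3, left 1 to a3, down 1 to a4, right 2 to c4, up 1 to c3 — 11 moves in all.
Check: all 12 open cells covered.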